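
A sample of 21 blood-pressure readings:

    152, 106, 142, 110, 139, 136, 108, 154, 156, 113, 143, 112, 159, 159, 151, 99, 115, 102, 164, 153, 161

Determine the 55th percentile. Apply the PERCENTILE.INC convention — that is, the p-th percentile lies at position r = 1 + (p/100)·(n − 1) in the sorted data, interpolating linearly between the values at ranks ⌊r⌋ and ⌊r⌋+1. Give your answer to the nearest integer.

Sorted: 99, 102, 106, 108, 110, 112, 113, 115, 136, 139, 142, 143, 151, 152, 153, 154, 156, 159, 159, 161, 164.
n = 21.
r = 1 + (55/100)·(21 − 1) = 1 + 11 = 12.
r is an integer, so P55 is the value at rank 12: 143.

143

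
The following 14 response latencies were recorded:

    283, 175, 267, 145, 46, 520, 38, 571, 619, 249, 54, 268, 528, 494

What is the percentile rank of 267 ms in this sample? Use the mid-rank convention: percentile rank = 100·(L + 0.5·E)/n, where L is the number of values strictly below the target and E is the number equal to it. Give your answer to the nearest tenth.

46.4

Sorted: 38, 46, 54, 145, 175, 249, 267, 268, 283, 494, 520, 528, 571, 619.
Count below 267: L = 6; count equal: E = 1; n = 14.
Percentile rank = 100·(6 + 0.5·1)/14 = 100·6.5/14 = 46.43.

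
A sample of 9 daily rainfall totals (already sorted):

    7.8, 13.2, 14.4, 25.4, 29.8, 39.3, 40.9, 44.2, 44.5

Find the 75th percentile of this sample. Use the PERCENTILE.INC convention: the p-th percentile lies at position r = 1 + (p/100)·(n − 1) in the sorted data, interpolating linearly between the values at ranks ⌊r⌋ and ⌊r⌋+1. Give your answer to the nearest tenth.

n = 9.
r = 1 + (75/100)·(9 − 1) = 1 + 6 = 7.
r is an integer, so P75 is the value at rank 7: 40.9.

40.9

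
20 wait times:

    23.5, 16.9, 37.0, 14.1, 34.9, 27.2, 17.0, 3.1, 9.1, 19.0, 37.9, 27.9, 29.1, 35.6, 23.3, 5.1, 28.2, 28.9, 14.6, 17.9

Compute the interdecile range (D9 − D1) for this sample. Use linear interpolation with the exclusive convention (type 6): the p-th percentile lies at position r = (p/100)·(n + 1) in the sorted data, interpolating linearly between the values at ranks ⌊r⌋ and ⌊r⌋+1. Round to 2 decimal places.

Sorted: 3.1, 5.1, 9.1, 14.1, 14.6, 16.9, 17.0, 17.9, 19.0, 23.3, 23.5, 27.2, 27.9, 28.2, 28.9, 29.1, 34.9, 35.6, 37.0, 37.9.
n = 20.
P10: r = 2.1; ranks 2–3 are 5.1, 9.1; interpolating gives 5.5.
P90: r = 18.9; ranks 18–19 are 35.6, 37.0; interpolating gives 36.86.
Difference: 36.86 − 5.5 = 31.36.

31.36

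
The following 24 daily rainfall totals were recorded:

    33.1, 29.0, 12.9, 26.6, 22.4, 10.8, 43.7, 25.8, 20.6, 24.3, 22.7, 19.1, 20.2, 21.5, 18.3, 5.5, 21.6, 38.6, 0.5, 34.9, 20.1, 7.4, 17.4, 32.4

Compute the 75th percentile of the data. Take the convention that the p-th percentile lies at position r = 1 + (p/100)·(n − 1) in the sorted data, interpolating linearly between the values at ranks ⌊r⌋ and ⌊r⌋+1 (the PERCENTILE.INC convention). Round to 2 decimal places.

Sorted: 0.5, 5.5, 7.4, 10.8, 12.9, 17.4, 18.3, 19.1, 20.1, 20.2, 20.6, 21.5, 21.6, 22.4, 22.7, 24.3, 25.8, 26.6, 29.0, 32.4, 33.1, 34.9, 38.6, 43.7.
n = 24.
r = 1 + (75/100)·(24 − 1) = 1 + 17.25 = 18.25.
Rank 18 is 26.6 and rank 19 is 29.0.
Interpolate: 26.6 + 0.25·(29.0 − 26.6) = 26.6 + 0.25·2.4 = 27.2.

27.20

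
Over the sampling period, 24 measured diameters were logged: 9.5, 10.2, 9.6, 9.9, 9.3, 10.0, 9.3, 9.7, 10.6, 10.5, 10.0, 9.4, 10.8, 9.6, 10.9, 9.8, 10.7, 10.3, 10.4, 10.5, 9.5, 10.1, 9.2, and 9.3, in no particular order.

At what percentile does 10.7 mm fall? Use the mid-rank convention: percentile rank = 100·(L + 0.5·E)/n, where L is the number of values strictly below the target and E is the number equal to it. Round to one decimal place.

89.6

Sorted: 9.2, 9.3, 9.3, 9.3, 9.4, 9.5, 9.5, 9.6, 9.6, 9.7, 9.8, 9.9, 10.0, 10.0, 10.1, 10.2, 10.3, 10.4, 10.5, 10.5, 10.6, 10.7, 10.8, 10.9.
Count below 10.7: L = 21; count equal: E = 1; n = 24.
Percentile rank = 100·(21 + 0.5·1)/24 = 100·21.5/24 = 89.58.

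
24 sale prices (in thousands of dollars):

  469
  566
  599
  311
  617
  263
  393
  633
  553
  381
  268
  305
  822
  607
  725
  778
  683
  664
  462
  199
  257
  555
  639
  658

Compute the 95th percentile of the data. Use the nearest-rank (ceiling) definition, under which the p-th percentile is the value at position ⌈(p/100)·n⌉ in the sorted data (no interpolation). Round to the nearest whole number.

Sorted: 199, 257, 263, 268, 305, 311, 381, 393, 462, 469, 553, 555, 566, 599, 607, 617, 633, 639, 658, 664, 683, 725, 778, 822.
n = 24.
Position = ⌈95/100 · 24⌉ = ⌈22.8⌉ = 23.
The value at rank 23 is 778.

778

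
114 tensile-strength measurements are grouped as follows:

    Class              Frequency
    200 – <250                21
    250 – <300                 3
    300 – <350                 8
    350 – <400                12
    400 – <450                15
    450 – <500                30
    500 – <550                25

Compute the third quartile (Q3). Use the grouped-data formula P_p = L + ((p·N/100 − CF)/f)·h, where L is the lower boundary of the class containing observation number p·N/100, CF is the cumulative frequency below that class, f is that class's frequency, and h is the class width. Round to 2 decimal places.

494.17

N = 114; target position k = 75/100 · 114 = 85.5.
Cumulative frequencies: 21, 24, 32, 44, 59, 89, 114.
Observation 85.5 falls in the class 450 – <500.
L = 450, CF = 59, f = 30, h = 50.
P75 = 450 + ((85.5 − 59)/30)·50 = 450 + 44.1667 = 494.167.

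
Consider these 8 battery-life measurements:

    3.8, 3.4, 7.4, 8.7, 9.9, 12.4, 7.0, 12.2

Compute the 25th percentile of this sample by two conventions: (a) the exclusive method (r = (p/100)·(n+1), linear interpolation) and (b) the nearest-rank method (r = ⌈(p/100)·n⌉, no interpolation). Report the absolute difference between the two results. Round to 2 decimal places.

Sorted: 3.4, 3.8, 7.0, 7.4, 8.7, 9.9, 12.2, 12.4.
n = 8.
(a) r = 2.25; between ranks 2 (3.8) and 3 (7.0): 4.6.
(b) the nearest-rank method: rank 2 → 3.8.
|4.6 − 3.8| = 0.8.

0.80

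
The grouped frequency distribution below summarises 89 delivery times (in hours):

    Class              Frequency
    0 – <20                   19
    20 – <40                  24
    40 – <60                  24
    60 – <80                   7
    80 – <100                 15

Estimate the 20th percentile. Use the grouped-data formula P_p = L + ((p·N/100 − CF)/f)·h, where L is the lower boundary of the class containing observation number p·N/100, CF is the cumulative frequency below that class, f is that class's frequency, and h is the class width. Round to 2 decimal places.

N = 89; target position k = 20/100 · 89 = 17.8.
Cumulative frequencies: 19, 43, 67, 74, 89.
Observation 17.8 falls in the class 0 – <20.
L = 0, CF = 0, f = 19, h = 20.
P20 = 0 + ((17.8 − 0)/19)·20 = 0 + 18.7368 = 18.7368.

18.74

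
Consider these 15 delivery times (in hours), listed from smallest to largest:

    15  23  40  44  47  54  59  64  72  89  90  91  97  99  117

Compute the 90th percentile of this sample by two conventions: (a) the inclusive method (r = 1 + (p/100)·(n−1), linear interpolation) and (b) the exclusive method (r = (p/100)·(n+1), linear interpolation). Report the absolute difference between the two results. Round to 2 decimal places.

8.00

n = 15.
(a) r = 13.6; between ranks 13 (97) and 14 (99): 98.2.
(b) r = 14.4; between ranks 14 (99) and 15 (117): 106.2.
|98.2 − 106.2| = 8.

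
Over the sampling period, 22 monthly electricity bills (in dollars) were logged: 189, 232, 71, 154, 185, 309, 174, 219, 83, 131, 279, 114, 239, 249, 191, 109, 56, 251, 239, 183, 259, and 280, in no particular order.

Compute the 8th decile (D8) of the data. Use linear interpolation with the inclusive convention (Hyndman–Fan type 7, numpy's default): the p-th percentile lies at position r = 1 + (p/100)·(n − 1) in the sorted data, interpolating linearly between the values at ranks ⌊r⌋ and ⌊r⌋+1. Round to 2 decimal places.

Sorted: 56, 71, 83, 109, 114, 131, 154, 174, 183, 185, 189, 191, 219, 232, 239, 239, 249, 251, 259, 279, 280, 309.
n = 22.
r = 1 + (80/100)·(22 − 1) = 1 + 16.8 = 17.8.
Rank 17 is 249 and rank 18 is 251.
Interpolate: 249 + 0.8·(251 − 249) = 249 + 0.8·2 = 250.6.

250.60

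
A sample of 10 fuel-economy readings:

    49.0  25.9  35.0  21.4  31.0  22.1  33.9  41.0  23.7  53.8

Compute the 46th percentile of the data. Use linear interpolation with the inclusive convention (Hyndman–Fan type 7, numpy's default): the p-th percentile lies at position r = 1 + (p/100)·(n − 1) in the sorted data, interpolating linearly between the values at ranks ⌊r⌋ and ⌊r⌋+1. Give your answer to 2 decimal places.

Sorted: 21.4, 22.1, 23.7, 25.9, 31.0, 33.9, 35.0, 41.0, 49.0, 53.8.
n = 10.
r = 1 + (46/100)·(10 − 1) = 1 + 4.14 = 5.14.
Rank 5 is 31.0 and rank 6 is 33.9.
Interpolate: 31.0 + 0.14·(33.9 − 31.0) = 31.0 + 0.14·2.9 = 31.406.

31.41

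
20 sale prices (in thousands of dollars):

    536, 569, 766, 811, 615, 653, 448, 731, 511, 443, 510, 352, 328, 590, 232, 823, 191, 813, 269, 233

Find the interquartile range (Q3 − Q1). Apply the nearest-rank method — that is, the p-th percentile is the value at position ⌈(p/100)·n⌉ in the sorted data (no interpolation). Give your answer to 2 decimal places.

325.00

Sorted: 191, 232, 233, 269, 328, 352, 443, 448, 510, 511, 536, 569, 590, 615, 653, 731, 766, 811, 813, 823.
n = 20.
P25: rank ⌈25/100·20⌉ = 5 → 328.
P75: rank ⌈75/100·20⌉ = 15 → 653.
Difference: 653 − 328 = 325.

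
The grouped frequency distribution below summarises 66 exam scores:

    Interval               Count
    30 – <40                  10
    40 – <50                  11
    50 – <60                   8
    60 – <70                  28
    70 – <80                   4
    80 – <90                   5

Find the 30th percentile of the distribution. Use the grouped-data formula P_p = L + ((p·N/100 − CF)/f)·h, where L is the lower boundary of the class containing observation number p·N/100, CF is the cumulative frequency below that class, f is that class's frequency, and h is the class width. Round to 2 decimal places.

N = 66; target position k = 30/100 · 66 = 19.8.
Cumulative frequencies: 10, 21, 29, 57, 61, 66.
Observation 19.8 falls in the class 40 – <50.
L = 40, CF = 10, f = 11, h = 10.
P30 = 40 + ((19.8 − 10)/11)·10 = 40 + 8.90909 = 48.9091.

48.91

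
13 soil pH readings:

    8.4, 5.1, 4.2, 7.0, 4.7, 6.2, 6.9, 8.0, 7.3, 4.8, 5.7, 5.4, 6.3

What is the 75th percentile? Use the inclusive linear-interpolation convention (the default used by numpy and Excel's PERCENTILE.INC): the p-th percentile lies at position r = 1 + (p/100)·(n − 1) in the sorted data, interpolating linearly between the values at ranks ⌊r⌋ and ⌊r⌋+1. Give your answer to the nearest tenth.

7.0

Sorted: 4.2, 4.7, 4.8, 5.1, 5.4, 5.7, 6.2, 6.3, 6.9, 7.0, 7.3, 8.0, 8.4.
n = 13.
r = 1 + (75/100)·(13 − 1) = 1 + 9 = 10.
r is an integer, so P75 is the value at rank 10: 7.0.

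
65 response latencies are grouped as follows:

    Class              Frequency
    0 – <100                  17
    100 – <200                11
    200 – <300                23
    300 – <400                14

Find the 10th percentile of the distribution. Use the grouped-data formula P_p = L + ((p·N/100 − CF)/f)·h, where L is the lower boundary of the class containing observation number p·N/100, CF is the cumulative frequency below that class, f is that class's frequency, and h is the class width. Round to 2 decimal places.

38.24

N = 65; target position k = 10/100 · 65 = 6.5.
Cumulative frequencies: 17, 28, 51, 65.
Observation 6.5 falls in the class 0 – <100.
L = 0, CF = 0, f = 17, h = 100.
P10 = 0 + ((6.5 − 0)/17)·100 = 0 + 38.2353 = 38.2353.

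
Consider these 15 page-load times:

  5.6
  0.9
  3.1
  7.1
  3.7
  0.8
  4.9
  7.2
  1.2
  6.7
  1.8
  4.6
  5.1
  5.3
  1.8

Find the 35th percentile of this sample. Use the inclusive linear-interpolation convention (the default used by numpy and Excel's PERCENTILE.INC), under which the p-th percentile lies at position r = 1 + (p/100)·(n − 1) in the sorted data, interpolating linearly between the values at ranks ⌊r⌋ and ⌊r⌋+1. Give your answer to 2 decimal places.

Sorted: 0.8, 0.9, 1.2, 1.8, 1.8, 3.1, 3.7, 4.6, 4.9, 5.1, 5.3, 5.6, 6.7, 7.1, 7.2.
n = 15.
r = 1 + (35/100)·(15 − 1) = 1 + 4.9 = 5.9.
Rank 5 is 1.8 and rank 6 is 3.1.
Interpolate: 1.8 + 0.9·(3.1 − 1.8) = 1.8 + 0.9·1.3 = 2.97.

2.97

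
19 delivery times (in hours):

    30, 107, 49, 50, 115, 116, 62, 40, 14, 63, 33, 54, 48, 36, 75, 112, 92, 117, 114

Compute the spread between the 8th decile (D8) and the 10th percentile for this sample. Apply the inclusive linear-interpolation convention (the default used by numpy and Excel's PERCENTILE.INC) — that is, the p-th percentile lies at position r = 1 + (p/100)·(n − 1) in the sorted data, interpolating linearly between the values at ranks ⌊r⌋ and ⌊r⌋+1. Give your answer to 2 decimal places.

80.40

Sorted: 14, 30, 33, 36, 40, 48, 49, 50, 54, 62, 63, 75, 92, 107, 112, 114, 115, 116, 117.
n = 19.
P10: r = 2.8; ranks 2–3 are 30, 33; interpolating gives 32.4.
P80: r = 15.4; ranks 15–16 are 112, 114; interpolating gives 112.8.
Difference: 112.8 − 32.4 = 80.4.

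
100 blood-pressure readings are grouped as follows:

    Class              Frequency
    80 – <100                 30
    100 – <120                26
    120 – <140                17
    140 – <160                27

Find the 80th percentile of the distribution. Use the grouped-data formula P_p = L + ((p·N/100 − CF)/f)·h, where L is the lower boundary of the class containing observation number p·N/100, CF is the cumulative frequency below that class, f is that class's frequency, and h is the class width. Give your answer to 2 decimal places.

145.19

N = 100; target position k = 80/100 · 100 = 80.
Cumulative frequencies: 30, 56, 73, 100.
Observation 80 falls in the class 140 – <160.
L = 140, CF = 73, f = 27, h = 20.
P80 = 140 + ((80 − 73)/27)·20 = 140 + 5.18519 = 145.185.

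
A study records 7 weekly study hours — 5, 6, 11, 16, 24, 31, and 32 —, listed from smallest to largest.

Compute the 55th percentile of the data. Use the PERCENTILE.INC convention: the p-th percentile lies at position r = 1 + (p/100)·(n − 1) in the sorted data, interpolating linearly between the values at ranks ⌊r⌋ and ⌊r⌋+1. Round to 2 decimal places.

n = 7.
r = 1 + (55/100)·(7 − 1) = 1 + 3.3 = 4.3.
Rank 4 is 16 and rank 5 is 24.
Interpolate: 16 + 0.3·(24 − 16) = 16 + 0.3·8 = 18.4.

18.40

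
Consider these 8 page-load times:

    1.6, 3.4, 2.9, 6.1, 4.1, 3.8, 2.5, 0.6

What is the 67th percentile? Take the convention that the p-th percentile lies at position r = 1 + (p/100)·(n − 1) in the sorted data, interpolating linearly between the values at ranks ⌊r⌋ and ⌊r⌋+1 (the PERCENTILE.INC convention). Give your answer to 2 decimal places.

Sorted: 0.6, 1.6, 2.5, 2.9, 3.4, 3.8, 4.1, 6.1.
n = 8.
r = 1 + (67/100)·(8 − 1) = 1 + 4.69 = 5.69.
Rank 5 is 3.4 and rank 6 is 3.8.
Interpolate: 3.4 + 0.69·(3.8 − 3.4) = 3.4 + 0.69·0.4 = 3.676.

3.68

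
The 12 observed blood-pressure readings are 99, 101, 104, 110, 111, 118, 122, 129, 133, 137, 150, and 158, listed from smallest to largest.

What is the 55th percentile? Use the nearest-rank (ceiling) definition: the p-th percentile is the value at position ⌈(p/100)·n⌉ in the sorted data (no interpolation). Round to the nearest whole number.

122

n = 12.
Position = ⌈55/100 · 12⌉ = ⌈6.6⌉ = 7.
The value at rank 7 is 122.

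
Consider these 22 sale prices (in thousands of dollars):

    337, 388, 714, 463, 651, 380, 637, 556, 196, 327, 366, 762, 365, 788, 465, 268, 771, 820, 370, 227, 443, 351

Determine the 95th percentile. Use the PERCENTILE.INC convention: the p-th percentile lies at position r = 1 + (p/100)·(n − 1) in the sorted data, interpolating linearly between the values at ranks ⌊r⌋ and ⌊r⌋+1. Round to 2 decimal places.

787.15

Sorted: 196, 227, 268, 327, 337, 351, 365, 366, 370, 380, 388, 443, 463, 465, 556, 637, 651, 714, 762, 771, 788, 820.
n = 22.
r = 1 + (95/100)·(22 − 1) = 1 + 19.95 = 20.95.
Rank 20 is 771 and rank 21 is 788.
Interpolate: 771 + 0.95·(788 − 771) = 771 + 0.95·17 = 787.15.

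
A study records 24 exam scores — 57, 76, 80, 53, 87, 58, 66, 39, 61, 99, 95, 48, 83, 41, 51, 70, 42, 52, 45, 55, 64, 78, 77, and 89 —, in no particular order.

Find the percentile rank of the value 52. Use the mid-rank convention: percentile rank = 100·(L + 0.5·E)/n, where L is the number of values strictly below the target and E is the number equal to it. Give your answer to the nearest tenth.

27.1

Sorted: 39, 41, 42, 45, 48, 51, 52, 53, 55, 57, 58, 61, 64, 66, 70, 76, 77, 78, 80, 83, 87, 89, 95, 99.
Count below 52: L = 6; count equal: E = 1; n = 24.
Percentile rank = 100·(6 + 0.5·1)/24 = 100·6.5/24 = 27.08.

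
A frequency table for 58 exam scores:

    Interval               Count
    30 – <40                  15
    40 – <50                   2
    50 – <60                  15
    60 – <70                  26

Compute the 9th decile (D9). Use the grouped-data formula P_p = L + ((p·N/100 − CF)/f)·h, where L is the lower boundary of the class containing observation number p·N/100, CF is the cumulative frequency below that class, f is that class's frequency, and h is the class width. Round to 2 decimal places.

67.77

N = 58; target position k = 90/100 · 58 = 52.2.
Cumulative frequencies: 15, 17, 32, 58.
Observation 52.2 falls in the class 60 – <70.
L = 60, CF = 32, f = 26, h = 10.
P90 = 60 + ((52.2 − 32)/26)·10 = 60 + 7.76923 = 67.7692.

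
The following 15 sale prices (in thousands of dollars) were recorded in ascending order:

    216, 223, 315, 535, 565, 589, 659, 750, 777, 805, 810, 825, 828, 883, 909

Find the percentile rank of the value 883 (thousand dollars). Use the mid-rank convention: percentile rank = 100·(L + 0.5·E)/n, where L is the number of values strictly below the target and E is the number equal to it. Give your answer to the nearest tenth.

Count below 883: L = 13; count equal: E = 1; n = 15.
Percentile rank = 100·(13 + 0.5·1)/15 = 100·13.5/15 = 90.

90.0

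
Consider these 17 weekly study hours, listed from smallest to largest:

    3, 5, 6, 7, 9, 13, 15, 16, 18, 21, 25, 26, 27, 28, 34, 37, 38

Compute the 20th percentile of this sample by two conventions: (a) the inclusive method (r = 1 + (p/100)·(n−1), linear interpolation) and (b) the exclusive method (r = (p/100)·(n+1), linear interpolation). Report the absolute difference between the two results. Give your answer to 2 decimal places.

0.80

n = 17.
(a) r = 4.2; between ranks 4 (7) and 5 (9): 7.4.
(b) r = 3.6; between ranks 3 (6) and 4 (7): 6.6.
|7.4 − 6.6| = 0.8.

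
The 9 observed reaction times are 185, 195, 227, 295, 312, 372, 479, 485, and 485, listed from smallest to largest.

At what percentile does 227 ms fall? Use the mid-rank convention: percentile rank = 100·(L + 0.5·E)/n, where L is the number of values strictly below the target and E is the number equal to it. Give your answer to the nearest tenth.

27.8

Count below 227: L = 2; count equal: E = 1; n = 9.
Percentile rank = 100·(2 + 0.5·1)/9 = 100·2.5/9 = 27.78.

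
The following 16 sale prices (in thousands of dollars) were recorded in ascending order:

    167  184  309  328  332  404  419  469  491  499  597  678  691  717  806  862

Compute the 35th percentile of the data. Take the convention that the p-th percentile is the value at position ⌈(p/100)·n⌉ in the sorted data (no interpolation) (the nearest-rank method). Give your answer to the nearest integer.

404

n = 16.
Position = ⌈35/100 · 16⌉ = ⌈5.6⌉ = 6.
The value at rank 6 is 404.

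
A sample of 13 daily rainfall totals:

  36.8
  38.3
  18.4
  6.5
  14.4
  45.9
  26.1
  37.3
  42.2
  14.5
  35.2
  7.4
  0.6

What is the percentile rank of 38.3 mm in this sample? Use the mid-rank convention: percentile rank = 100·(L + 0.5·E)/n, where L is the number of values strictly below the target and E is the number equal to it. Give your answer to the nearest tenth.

80.8

Sorted: 0.6, 6.5, 7.4, 14.4, 14.5, 18.4, 26.1, 35.2, 36.8, 37.3, 38.3, 42.2, 45.9.
Count below 38.3: L = 10; count equal: E = 1; n = 13.
Percentile rank = 100·(10 + 0.5·1)/13 = 100·10.5/13 = 80.77.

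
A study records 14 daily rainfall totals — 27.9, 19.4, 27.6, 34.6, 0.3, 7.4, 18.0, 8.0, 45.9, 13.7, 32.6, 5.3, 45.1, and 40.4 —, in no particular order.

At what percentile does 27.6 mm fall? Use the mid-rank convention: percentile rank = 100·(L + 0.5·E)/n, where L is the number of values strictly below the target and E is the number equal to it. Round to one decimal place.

53.6

Sorted: 0.3, 5.3, 7.4, 8.0, 13.7, 18.0, 19.4, 27.6, 27.9, 32.6, 34.6, 40.4, 45.1, 45.9.
Count below 27.6: L = 7; count equal: E = 1; n = 14.
Percentile rank = 100·(7 + 0.5·1)/14 = 100·7.5/14 = 53.57.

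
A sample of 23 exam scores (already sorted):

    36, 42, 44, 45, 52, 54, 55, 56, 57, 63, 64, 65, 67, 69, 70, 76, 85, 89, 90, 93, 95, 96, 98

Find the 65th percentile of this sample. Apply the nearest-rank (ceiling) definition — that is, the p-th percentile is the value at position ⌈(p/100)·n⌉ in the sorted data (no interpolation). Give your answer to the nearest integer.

70

n = 23.
Position = ⌈65/100 · 23⌉ = ⌈14.95⌉ = 15.
The value at rank 15 is 70.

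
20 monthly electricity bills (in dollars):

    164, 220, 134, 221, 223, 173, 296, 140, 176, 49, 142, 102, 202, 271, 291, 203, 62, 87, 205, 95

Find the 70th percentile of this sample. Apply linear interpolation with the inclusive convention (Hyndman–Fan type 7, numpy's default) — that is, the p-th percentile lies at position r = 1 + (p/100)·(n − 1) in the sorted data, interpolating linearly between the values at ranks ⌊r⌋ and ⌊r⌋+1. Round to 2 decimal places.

209.50

Sorted: 49, 62, 87, 95, 102, 134, 140, 142, 164, 173, 176, 202, 203, 205, 220, 221, 223, 271, 291, 296.
n = 20.
r = 1 + (70/100)·(20 − 1) = 1 + 13.3 = 14.3.
Rank 14 is 205 and rank 15 is 220.
Interpolate: 205 + 0.3·(220 − 205) = 205 + 0.3·15 = 209.5.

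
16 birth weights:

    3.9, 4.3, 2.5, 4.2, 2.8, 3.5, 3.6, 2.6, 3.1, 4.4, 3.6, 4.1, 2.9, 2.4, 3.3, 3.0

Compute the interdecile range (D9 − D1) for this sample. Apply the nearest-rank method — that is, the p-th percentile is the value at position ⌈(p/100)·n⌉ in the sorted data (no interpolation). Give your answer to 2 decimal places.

Sorted: 2.4, 2.5, 2.6, 2.8, 2.9, 3.0, 3.1, 3.3, 3.5, 3.6, 3.6, 3.9, 4.1, 4.2, 4.3, 4.4.
n = 16.
P10: rank ⌈10/100·16⌉ = 2 → 2.5.
P90: rank ⌈90/100·16⌉ = 15 → 4.3.
Difference: 4.3 − 2.5 = 1.8.

1.80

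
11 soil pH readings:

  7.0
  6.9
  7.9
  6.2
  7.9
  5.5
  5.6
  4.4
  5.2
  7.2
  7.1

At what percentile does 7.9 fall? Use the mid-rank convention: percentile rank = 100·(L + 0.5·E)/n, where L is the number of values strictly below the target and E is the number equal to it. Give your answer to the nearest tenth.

90.9

Sorted: 4.4, 5.2, 5.5, 5.6, 6.2, 6.9, 7.0, 7.1, 7.2, 7.9, 7.9.
Count below 7.9: L = 9; count equal: E = 2; n = 11.
Percentile rank = 100·(9 + 0.5·2)/11 = 100·10/11 = 90.91.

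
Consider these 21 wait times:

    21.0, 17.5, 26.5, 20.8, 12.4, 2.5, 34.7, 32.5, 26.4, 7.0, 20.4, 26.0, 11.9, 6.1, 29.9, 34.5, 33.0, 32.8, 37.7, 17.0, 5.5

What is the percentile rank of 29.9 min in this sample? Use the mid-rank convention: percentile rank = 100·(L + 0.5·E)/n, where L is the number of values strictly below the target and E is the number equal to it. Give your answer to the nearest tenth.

69.0

Sorted: 2.5, 5.5, 6.1, 7.0, 11.9, 12.4, 17.0, 17.5, 20.4, 20.8, 21.0, 26.0, 26.4, 26.5, 29.9, 32.5, 32.8, 33.0, 34.5, 34.7, 37.7.
Count below 29.9: L = 14; count equal: E = 1; n = 21.
Percentile rank = 100·(14 + 0.5·1)/21 = 100·14.5/21 = 69.05.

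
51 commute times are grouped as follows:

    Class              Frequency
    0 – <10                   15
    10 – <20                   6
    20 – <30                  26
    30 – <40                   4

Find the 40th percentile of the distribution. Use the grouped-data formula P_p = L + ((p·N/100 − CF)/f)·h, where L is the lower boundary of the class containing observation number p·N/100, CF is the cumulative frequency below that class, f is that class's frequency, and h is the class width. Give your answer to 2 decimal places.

19.00

N = 51; target position k = 40/100 · 51 = 20.4.
Cumulative frequencies: 15, 21, 47, 51.
Observation 20.4 falls in the class 10 – <20.
L = 10, CF = 15, f = 6, h = 10.
P40 = 10 + ((20.4 − 15)/6)·10 = 10 + 9 = 19.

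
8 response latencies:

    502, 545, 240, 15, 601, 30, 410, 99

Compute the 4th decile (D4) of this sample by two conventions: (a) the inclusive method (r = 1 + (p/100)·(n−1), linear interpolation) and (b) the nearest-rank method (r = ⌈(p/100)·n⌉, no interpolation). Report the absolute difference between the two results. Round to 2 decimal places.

Sorted: 15, 30, 99, 240, 410, 502, 545, 601.
n = 8.
(a) r = 3.8; between ranks 3 (99) and 4 (240): 211.8.
(b) the nearest-rank method: rank 4 → 240.
|211.8 − 240| = 28.2.

28.20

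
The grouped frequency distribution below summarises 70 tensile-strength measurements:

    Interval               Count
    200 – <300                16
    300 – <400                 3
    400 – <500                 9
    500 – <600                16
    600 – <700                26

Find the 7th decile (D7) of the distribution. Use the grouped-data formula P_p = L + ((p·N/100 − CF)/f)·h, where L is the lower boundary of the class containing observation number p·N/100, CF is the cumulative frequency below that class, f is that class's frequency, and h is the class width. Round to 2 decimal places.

N = 70; target position k = 70/100 · 70 = 49.
Cumulative frequencies: 16, 19, 28, 44, 70.
Observation 49 falls in the class 600 – <700.
L = 600, CF = 44, f = 26, h = 100.
P70 = 600 + ((49 − 44)/26)·100 = 600 + 19.2308 = 619.231.

619.23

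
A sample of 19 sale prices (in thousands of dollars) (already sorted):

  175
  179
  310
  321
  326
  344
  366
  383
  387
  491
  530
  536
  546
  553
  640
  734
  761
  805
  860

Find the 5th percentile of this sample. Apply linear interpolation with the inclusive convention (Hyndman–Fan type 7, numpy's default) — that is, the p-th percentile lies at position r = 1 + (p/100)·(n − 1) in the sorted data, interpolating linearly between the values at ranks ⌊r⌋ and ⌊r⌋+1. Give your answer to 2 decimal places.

n = 19.
r = 1 + (5/100)·(19 − 1) = 1 + 0.9 = 1.9.
Rank 1 is 175 and rank 2 is 179.
Interpolate: 175 + 0.9·(179 − 175) = 175 + 0.9·4 = 178.6.

178.60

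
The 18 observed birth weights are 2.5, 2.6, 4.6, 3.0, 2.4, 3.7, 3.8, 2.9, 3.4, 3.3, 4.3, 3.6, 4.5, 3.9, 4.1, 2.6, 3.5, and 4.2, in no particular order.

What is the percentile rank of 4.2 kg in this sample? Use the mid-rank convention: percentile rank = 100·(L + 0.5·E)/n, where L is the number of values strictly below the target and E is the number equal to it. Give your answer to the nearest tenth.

80.6

Sorted: 2.4, 2.5, 2.6, 2.6, 2.9, 3.0, 3.3, 3.4, 3.5, 3.6, 3.7, 3.8, 3.9, 4.1, 4.2, 4.3, 4.5, 4.6.
Count below 4.2: L = 14; count equal: E = 1; n = 18.
Percentile rank = 100·(14 + 0.5·1)/18 = 100·14.5/18 = 80.56.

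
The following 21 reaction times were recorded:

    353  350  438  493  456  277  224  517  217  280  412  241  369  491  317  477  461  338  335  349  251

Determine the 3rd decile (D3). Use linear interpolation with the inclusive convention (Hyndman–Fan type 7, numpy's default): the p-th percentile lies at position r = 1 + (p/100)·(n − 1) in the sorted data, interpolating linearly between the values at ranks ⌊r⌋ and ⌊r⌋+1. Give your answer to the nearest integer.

Sorted: 217, 224, 241, 251, 277, 280, 317, 335, 338, 349, 350, 353, 369, 412, 438, 456, 461, 477, 491, 493, 517.
n = 21.
r = 1 + (30/100)·(21 − 1) = 1 + 6 = 7.
r is an integer, so P30 is the value at rank 7: 317.

317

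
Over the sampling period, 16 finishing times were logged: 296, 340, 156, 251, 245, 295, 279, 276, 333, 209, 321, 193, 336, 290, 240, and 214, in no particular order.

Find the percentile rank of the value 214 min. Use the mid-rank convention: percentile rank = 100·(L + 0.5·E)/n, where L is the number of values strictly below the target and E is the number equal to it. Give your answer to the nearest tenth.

Sorted: 156, 193, 209, 214, 240, 245, 251, 276, 279, 290, 295, 296, 321, 333, 336, 340.
Count below 214: L = 3; count equal: E = 1; n = 16.
Percentile rank = 100·(3 + 0.5·1)/16 = 100·3.5/16 = 21.88.

21.9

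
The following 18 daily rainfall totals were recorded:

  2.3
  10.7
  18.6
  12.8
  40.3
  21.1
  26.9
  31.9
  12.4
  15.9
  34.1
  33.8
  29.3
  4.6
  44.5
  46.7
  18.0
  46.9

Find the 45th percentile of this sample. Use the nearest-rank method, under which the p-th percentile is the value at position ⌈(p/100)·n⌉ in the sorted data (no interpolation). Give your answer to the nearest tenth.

Sorted: 2.3, 4.6, 10.7, 12.4, 12.8, 15.9, 18.0, 18.6, 21.1, 26.9, 29.3, 31.9, 33.8, 34.1, 40.3, 44.5, 46.7, 46.9.
n = 18.
Position = ⌈45/100 · 18⌉ = ⌈8.1⌉ = 9.
The value at rank 9 is 21.1.

21.1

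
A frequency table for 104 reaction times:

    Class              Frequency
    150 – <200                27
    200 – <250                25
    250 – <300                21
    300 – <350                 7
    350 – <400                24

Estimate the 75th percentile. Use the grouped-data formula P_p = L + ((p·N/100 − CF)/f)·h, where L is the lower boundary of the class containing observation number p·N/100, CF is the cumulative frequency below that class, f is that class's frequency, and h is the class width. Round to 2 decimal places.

335.71

N = 104; target position k = 75/100 · 104 = 78.
Cumulative frequencies: 27, 52, 73, 80, 104.
Observation 78 falls in the class 300 – <350.
L = 300, CF = 73, f = 7, h = 50.
P75 = 300 + ((78 − 73)/7)·50 = 300 + 35.7143 = 335.714.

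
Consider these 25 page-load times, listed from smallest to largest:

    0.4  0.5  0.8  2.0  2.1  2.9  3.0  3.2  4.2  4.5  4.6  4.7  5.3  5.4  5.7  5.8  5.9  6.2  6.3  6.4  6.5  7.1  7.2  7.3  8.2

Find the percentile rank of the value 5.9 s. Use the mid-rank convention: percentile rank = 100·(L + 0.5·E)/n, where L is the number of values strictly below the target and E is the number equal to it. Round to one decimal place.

66.0

Count below 5.9: L = 16; count equal: E = 1; n = 25.
Percentile rank = 100·(16 + 0.5·1)/25 = 100·16.5/25 = 66.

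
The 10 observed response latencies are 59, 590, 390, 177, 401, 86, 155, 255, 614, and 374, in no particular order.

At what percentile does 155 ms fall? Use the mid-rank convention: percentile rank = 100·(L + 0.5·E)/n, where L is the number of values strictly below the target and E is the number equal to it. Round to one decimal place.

25.0

Sorted: 59, 86, 155, 177, 255, 374, 390, 401, 590, 614.
Count below 155: L = 2; count equal: E = 1; n = 10.
Percentile rank = 100·(2 + 0.5·1)/10 = 100·2.5/10 = 25.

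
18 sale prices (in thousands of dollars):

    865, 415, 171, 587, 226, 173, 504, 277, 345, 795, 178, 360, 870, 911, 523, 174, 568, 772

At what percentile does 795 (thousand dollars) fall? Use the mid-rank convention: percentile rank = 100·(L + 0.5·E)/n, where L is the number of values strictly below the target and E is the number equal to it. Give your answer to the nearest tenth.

80.6

Sorted: 171, 173, 174, 178, 226, 277, 345, 360, 415, 504, 523, 568, 587, 772, 795, 865, 870, 911.
Count below 795: L = 14; count equal: E = 1; n = 18.
Percentile rank = 100·(14 + 0.5·1)/18 = 100·14.5/18 = 80.56.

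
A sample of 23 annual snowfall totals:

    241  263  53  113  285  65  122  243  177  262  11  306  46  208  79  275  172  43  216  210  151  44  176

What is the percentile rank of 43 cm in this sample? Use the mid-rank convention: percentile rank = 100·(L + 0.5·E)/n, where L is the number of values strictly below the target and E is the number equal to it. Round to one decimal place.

Sorted: 11, 43, 44, 46, 53, 65, 79, 113, 122, 151, 172, 176, 177, 208, 210, 216, 241, 243, 262, 263, 275, 285, 306.
Count below 43: L = 1; count equal: E = 1; n = 23.
Percentile rank = 100·(1 + 0.5·1)/23 = 100·1.5/23 = 6.522.

6.5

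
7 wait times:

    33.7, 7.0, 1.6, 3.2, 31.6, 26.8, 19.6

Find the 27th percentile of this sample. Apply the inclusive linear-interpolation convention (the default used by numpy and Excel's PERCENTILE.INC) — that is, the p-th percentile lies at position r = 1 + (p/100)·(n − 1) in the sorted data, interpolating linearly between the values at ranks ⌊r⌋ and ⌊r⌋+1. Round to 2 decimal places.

Sorted: 1.6, 3.2, 7.0, 19.6, 26.8, 31.6, 33.7.
n = 7.
r = 1 + (27/100)·(7 − 1) = 1 + 1.62 = 2.62.
Rank 2 is 3.2 and rank 3 is 7.0.
Interpolate: 3.2 + 0.62·(7.0 − 3.2) = 3.2 + 0.62·3.8 = 5.556.

5.56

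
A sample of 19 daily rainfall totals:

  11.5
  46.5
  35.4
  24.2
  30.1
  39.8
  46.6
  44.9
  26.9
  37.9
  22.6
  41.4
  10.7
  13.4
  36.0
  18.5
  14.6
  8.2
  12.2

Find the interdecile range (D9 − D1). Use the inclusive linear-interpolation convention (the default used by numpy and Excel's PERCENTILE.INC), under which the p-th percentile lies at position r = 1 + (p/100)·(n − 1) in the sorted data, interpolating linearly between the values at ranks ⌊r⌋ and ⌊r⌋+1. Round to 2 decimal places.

Sorted: 8.2, 10.7, 11.5, 12.2, 13.4, 14.6, 18.5, 22.6, 24.2, 26.9, 30.1, 35.4, 36.0, 37.9, 39.8, 41.4, 44.9, 46.5, 46.6.
n = 19.
P10: r = 2.8; ranks 2–3 are 10.7, 11.5; interpolating gives 11.34.
P90: r = 17.2; ranks 17–18 are 44.9, 46.5; interpolating gives 45.22.
Difference: 45.22 − 11.34 = 33.88.

33.88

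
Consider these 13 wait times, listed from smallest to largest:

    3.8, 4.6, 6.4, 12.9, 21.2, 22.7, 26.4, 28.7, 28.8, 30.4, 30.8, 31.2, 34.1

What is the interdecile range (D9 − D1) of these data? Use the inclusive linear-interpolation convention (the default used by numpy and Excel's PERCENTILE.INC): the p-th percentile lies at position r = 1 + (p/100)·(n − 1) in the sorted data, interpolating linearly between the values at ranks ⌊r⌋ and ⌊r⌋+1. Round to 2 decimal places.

n = 13.
P10: r = 2.2; ranks 2–3 are 4.6, 6.4; interpolating gives 4.96.
P90: r = 11.8; ranks 11–12 are 30.8, 31.2; interpolating gives 31.12.
Difference: 31.12 − 4.96 = 26.16.

26.16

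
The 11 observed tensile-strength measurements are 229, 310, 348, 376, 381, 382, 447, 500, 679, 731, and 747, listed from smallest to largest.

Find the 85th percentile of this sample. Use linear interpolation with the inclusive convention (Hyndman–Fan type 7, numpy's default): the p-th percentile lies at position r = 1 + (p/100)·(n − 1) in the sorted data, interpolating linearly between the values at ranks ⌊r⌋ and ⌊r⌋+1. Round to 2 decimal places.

n = 11.
r = 1 + (85/100)·(11 − 1) = 1 + 8.5 = 9.5.
Rank 9 is 679 and rank 10 is 731.
Interpolate: 679 + 0.5·(731 − 679) = 679 + 0.5·52 = 705.

705.00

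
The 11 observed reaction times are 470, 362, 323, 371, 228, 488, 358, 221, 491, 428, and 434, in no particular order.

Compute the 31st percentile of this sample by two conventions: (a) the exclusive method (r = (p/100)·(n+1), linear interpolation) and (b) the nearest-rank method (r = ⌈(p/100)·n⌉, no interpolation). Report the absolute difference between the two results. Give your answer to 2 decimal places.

9.80

Sorted: 221, 228, 323, 358, 362, 371, 428, 434, 470, 488, 491.
n = 11.
(a) r = 3.72; between ranks 3 (323) and 4 (358): 348.2.
(b) the nearest-rank method: rank 4 → 358.
|348.2 − 358| = 9.8.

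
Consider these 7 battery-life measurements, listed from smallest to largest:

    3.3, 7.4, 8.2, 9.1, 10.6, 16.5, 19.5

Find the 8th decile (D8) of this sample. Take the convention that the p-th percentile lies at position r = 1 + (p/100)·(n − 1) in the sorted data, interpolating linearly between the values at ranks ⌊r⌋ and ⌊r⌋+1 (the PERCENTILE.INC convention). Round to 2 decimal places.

n = 7.
r = 1 + (80/100)·(7 − 1) = 1 + 4.8 = 5.8.
Rank 5 is 10.6 and rank 6 is 16.5.
Interpolate: 10.6 + 0.8·(16.5 − 10.6) = 10.6 + 0.8·5.9 = 15.32.

15.32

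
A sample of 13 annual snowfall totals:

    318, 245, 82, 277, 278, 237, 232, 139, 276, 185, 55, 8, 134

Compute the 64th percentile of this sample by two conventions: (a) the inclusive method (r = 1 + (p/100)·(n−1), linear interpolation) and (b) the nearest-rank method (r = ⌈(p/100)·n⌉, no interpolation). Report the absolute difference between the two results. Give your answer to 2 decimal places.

Sorted: 8, 55, 82, 134, 139, 185, 232, 237, 245, 276, 277, 278, 318.
n = 13.
(a) r = 8.68; between ranks 8 (237) and 9 (245): 242.44.
(b) the nearest-rank method: rank 9 → 245.
|242.44 − 245| = 2.56.

2.56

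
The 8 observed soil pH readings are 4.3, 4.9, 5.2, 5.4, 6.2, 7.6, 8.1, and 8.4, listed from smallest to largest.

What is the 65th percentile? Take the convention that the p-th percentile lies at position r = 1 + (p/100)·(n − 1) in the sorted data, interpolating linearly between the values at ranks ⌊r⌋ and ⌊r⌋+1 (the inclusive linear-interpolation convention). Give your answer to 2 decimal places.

6.97

n = 8.
r = 1 + (65/100)·(8 − 1) = 1 + 4.55 = 5.55.
Rank 5 is 6.2 and rank 6 is 7.6.
Interpolate: 6.2 + 0.55·(7.6 − 6.2) = 6.2 + 0.55·1.4 = 6.97.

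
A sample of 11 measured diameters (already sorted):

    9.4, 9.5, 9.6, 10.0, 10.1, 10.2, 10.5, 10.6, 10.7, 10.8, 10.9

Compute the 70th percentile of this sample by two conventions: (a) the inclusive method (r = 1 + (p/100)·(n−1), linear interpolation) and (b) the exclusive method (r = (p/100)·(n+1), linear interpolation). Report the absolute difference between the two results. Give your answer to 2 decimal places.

n = 11.
(a) r = 8 → value at rank 8 = 10.6.
(b) r = 8.4; between ranks 8 (10.6) and 9 (10.7): 10.64.
|10.6 − 10.64| = 0.04.

0.04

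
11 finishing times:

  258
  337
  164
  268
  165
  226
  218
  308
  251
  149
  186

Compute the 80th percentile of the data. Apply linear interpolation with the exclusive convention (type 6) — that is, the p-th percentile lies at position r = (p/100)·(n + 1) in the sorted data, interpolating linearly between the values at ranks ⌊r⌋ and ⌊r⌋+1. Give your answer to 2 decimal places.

292.00

Sorted: 149, 164, 165, 186, 218, 226, 251, 258, 268, 308, 337.
n = 11.
r = (80/100)·(11 + 1) = 9.6.
Rank 9 is 268 and rank 10 is 308.
Interpolate: 268 + 0.6·(308 − 268) = 268 + 0.6·40 = 292.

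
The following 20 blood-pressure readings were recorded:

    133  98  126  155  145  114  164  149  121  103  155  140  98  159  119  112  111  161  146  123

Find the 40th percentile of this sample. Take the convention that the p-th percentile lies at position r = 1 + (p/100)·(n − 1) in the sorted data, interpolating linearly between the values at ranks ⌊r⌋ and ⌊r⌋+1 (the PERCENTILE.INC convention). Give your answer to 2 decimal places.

Sorted: 98, 98, 103, 111, 112, 114, 119, 121, 123, 126, 133, 140, 145, 146, 149, 155, 155, 159, 161, 164.
n = 20.
r = 1 + (40/100)·(20 − 1) = 1 + 7.6 = 8.6.
Rank 8 is 121 and rank 9 is 123.
Interpolate: 121 + 0.6·(123 − 121) = 121 + 0.6·2 = 122.2.

122.20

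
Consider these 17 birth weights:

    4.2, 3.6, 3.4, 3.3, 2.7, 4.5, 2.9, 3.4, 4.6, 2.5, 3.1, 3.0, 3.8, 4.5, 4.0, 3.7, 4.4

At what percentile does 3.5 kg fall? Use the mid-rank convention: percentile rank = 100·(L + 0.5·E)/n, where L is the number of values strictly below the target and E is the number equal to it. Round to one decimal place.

47.1

Sorted: 2.5, 2.7, 2.9, 3.0, 3.1, 3.3, 3.4, 3.4, 3.6, 3.7, 3.8, 4.0, 4.2, 4.4, 4.5, 4.5, 4.6.
Count below 3.5: L = 8; count equal: E = 0; n = 17.
Percentile rank = 100·(8 + 0.5·0)/17 = 100·8/17 = 47.06.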